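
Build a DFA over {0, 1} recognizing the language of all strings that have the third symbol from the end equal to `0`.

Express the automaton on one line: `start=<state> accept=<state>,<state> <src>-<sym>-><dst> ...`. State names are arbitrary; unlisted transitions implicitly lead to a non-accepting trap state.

start=q0 accept=q7,q8,q9,q10 q0-0->q1 q0-1->q2 q1-0->q3 q1-1->q4 q2-0->q5 q2-1->q6 q3-0->q7 q3-1->q8 q4-0->q9 q4-1->q10 q5-0->q11 q5-1->q12 q6-0->q13 q6-1->q14 q7-0->q7 q7-1->q8 q8-0->q9 q8-1->q10 q9-0->q11 q9-1->q12 q10-0->q13 q10-1->q14 q11-0->q7 q11-1->q8 q12-0->q9 q12-1->q10 q13-0->q11 q13-1->q12 q14-0->q13 q14-1->q14

Because acceptance depends on a position counted from the end, the machine has to buffer the most recent 3 symbols. Make each state the string of the last up-to-3 symbols read; on input `x` shift the window left and append `x`. Accept when the buffered window has length 3 and begins with `0`.
15 states suffice.
          0    1  
>  q0     q1   q2 
   q1     q3   q4 
   q2     q5   q6 
   q3     q7   q8 
   q4     q9  q10 
   q5    q11  q12 
   q6    q13  q14 
 * q7     q7   q8 
 * q8     q9  q10 
 * q9    q11  q12 
 * q10   q13  q14 
   q11    q7   q8 
   q12    q9  q10 
   q13   q11  q12 
   q14   q13  q14 
(> = start, * = accepting)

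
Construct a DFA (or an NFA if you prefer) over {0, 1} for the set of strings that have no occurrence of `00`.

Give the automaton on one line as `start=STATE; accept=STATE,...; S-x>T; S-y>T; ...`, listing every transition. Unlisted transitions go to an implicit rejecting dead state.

This is the complement of 'contains `00`'. Use the same substring-matching states — q0 through q2 holding how much of `00` has just been matched — but flip the accepting set: everything except the trap q2 accepts.
A 3-state machine:
        0   1  
>* q0   q1  q0 
 * q1   q2  q0 
   q2   q2  q2 
(> = start, * = accepting)

start=q0; accept=q0,q1; q0-0>q1; q0-1>q0; q1-0>q2; q1-1>q0; q2-0>q2; q2-1>q2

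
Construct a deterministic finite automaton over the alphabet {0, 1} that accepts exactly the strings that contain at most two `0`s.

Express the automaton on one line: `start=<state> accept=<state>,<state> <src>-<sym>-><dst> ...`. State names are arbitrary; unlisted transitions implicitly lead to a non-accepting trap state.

Count `0`s, saturating at 3: states q0 through q2 mean 0 through 2 `0`s seen; q3 means more than 2. Each `0` increments (capped at q3); other symbols loop. Accept from {q0, q1, q2}.
With 4 states:
        0   1  
>* q0   q1  q0 
 * q1   q2  q1 
 * q2   q3  q2 
   q3   q3  q3 
(> = start, * = accepting)

start=q0 accept=q0,q1,q2 q0-0->q1 q0-1->q0 q1-0->q2 q1-1->q1 q2-0->q3 q2-1->q2 q3-0->q3 q3-1->q3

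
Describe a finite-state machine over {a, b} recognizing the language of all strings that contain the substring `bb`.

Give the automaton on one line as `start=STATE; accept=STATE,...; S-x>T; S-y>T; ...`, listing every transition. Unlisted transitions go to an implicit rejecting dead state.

start=S0; accept=S2; S0-a>S0; S0-b>S1; S1-a>S0; S1-b>S2; S2-a>S2; S2-b>S2

Track how much of `bb` has been matched so far: state S0 is no progress, S2 is the absorbing accept state reached once `bb` has occurred. Intermediate states record partial matches; on a mismatch, fall back to the longest reusable overlap.
3 states suffice.
        a   b  
>  S0   S0  S1 
   S1   S0  S2 
 * S2   S2  S2 
(> = start, * = accepting)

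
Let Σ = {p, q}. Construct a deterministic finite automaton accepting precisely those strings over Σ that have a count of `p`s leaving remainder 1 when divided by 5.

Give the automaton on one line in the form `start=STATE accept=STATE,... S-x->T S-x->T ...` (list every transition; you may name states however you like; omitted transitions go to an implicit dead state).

start=S0 accept=S1 S0-p->S1 S0-q->S0 S1-p->S2 S1-q->S1 S2-p->S3 S2-q->S2 S3-p->S4 S3-q->S3 S4-p->S0 S4-q->S4

Keep the running count of `p`s modulo 5: each `p` advances along the cycle S0 → S1 → S2 → S3 → S4 → S0 while other symbols loop. Accept at S1.
        p   q  
>  S0   S1  S0 
 * S1   S2  S1 
   S2   S3  S2 
   S3   S4  S3 
   S4   S0  S4 
(> = start, * = accepting)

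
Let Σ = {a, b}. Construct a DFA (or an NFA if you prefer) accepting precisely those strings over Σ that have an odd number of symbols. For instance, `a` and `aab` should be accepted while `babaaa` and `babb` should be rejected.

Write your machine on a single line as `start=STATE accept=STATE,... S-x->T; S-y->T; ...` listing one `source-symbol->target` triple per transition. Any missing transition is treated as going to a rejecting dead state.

start=q0; accept=q1; q0-a->q1; q0-b->q1; q1-a->q0; q1-b->q0

Count input length modulo 2: every symbol advances one step around the cycle q0 → q1 → q0. Accept at q1.
2 states suffice.
        a   b  
>  q0   q1  q1 
 * q1   q0  q0 
(> = start, * = accepting)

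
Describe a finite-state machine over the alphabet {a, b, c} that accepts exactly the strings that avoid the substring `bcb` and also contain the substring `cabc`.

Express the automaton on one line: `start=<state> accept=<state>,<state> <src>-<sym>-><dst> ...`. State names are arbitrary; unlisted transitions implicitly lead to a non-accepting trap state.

start=q0 accept=q8,q10,q13 q0-a->q0 q0-b->q1 q0-c->q2 q1-a->q0 q1-b->q1 q1-c->q3 q2-a->q4 q2-b->q1 q2-c->q2 q3-a->q4 q3-b->q5 q3-c->q2 q4-a->q0 q4-b->q6 q4-c->q2 q5-a->q5 q5-b->q5 q5-c->q7 q6-a->q0 q6-b->q1 q6-c->q8 q7-a->q9 q7-b->q5 q7-c->q7 q8-a->q10 q8-b->q11 q8-c->q10 q9-a->q5 q9-b->q12 q9-c->q7 q10-a->q10 q10-b->q13 q10-c->q10 q11-a->q11 q11-b->q11 q11-c->q11 q12-a->q5 q12-b->q5 q12-c->q11 q13-a->q10 q13-b->q13 q13-c->q8

Handle the two conditions separately and then intersect. The first has 4 states tracking partial matches of the forbidden pattern `bcb`; the second has 5 states tracking whether and how much of `cabc` has been seen. A product state is a pair (one from each), accepting exactly when both do.
A 14-state machine:
          a    b    c  
>  q0     q0   q1   q2 
   q1     q0   q1   q3 
   q2     q4   q1   q2 
   q3     q4   q5   q2 
   q4     q0   q6   q2 
   q5     q5   q5   q7 
   q6     q0   q1   q8 
   q7     q9   q5   q7 
 * q8    q10  q11  q10 
   q9     q5  q12   q7 
 * q10   q10  q13  q10 
   q11   q11  q11  q11 
   q12    q5   q5  q11 
 * q13   q10  q13   q8 
(> = start, * = accepting)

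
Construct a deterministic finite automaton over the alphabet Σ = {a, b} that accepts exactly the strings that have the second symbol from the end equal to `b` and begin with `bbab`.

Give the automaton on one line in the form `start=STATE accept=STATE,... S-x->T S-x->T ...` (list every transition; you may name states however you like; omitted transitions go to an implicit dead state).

start=s0 accept=s6,s7 s0-a->s1 s0-b->s2 s1-a->s1 s1-b->s1 s2-a->s1 s2-b->s3 s3-a->s4 s3-b->s1 s4-a->s1 s4-b->s5 s5-a->s6 s5-b->s7 s6-a->s8 s6-b->s5 s7-a->s6 s7-b->s7 s8-a->s8 s8-b->s5

Run two small machines in parallel and take their product. One (7 states) tracks the last 2 symbols read; the other (6 states) tracks whether the input so far still matches the prefix `bbab`. Each combined state is a pair, one component from each; accept when both components accept. After merging equivalent states the machine shrinks.
With 9 states:
        a   b  
>  s0   s1  s2 
   s1   s1  s1 
   s2   s1  s3 
   s3   s4  s1 
   s4   s1  s5 
   s5   s6  s7 
 * s6   s8  s5 
 * s7   s6  s7 
   s8   s8  s5 
(> = start, * = accepting)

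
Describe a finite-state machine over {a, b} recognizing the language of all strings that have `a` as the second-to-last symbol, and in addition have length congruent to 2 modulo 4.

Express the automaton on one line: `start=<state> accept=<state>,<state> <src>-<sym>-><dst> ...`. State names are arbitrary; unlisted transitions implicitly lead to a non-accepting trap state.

Build one automaton per condition and run them in lockstep. One (7 states) tracks the last 2 symbols read; the other (4 states) tracks the input length modulo 4. Each combined state is a pair, one component from each; accept when both components accept. Minimizing collapses redundant product states.
With 6 states:
        a   b  
>  s0   s1  s2 
   s1   s3  s3 
   s2   s4  s4 
 * s3   s5  s5 
   s4   s5  s5 
   s5   s0  s0 
(> = start, * = accepting)

start=s0 accept=s3 s0-a->s1 s0-b->s2 s1-a->s3 s1-b->s3 s2-a->s4 s2-b->s4 s3-a->s5 s3-b->s5 s4-a->s5 s4-b->s5 s5-a->s0 s5-b->s0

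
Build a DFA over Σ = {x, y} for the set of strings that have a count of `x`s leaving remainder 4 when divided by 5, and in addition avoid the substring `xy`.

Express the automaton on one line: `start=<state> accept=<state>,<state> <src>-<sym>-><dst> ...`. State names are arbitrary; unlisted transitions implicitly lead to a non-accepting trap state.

start=q0 accept=q6 q0-x->q1 q0-y->q0 q1-x->q2 q1-y->q3 q2-x->q4 q2-y->q5 q3-x->q5 q3-y->q3 q4-x->q6 q4-y->q7 q5-x->q7 q5-y->q5 q6-x->q8 q6-y->q9 q7-x->q9 q7-y->q7 q8-x->q1 q8-y->q10 q9-x->q10 q9-y->q9 q10-x->q3 q10-y->q10

Handle the two conditions separately and then intersect. One (5 states) tracks the count of `x`s modulo 5; the other (3 states) tracks partial matches of the forbidden pattern `xy`. Each combined state is a pair, one component from each; accept when both components accept.
An 11-state machine:
          x    y  
>  q0     q1   q0 
   q1     q2   q3 
   q2     q4   q5 
   q3     q5   q3 
   q4     q6   q7 
   q5     q7   q5 
 * q6     q8   q9 
   q7     q9   q7 
   q8     q1  q10 
   q9    q10   q9 
   q10    q3  q10 
(> = start, * = accepting)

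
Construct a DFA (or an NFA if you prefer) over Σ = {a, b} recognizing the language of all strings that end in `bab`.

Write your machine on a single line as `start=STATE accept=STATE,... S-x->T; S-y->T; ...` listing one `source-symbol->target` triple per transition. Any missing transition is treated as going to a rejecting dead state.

Let each state record the length of the longest suffix of the input read so far that is also a prefix of `bab`. s1 means the last symbol is `b`; s2 means the last 2 symbols are `ba`; s3 means the last 3 symbols are `bab`. Accept only at s3, where the string currently ends in `bab`.
4 states suffice.
        a   b  
>  s0   s0  s1 
   s1   s2  s1 
   s2   s0  s3 
 * s3   s2  s1 
(> = start, * = accepting)

start=s0; accept=s3; s0-a->s0; s0-b->s1; s1-a->s2; s1-b->s1; s2-a->s0; s2-b->s3; s3-a->s2; s3-b->s1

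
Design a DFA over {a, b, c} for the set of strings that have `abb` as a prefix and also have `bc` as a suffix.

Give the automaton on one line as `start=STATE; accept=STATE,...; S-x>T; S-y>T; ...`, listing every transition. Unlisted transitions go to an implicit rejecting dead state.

start=q0; accept=q6; q0-a>q1; q0-b>q2; q0-c>q2; q1-a>q2; q1-b>q3; q1-c>q2; q2-a>q2; q2-b>q2; q2-c>q2; q3-a>q2; q3-b>q4; q3-c>q2; q4-a>q5; q4-b>q4; q4-c>q6; q5-a>q5; q5-b>q4; q5-c>q5; q6-a>q5; q6-b>q4; q6-c>q5

Run two small machines in parallel and take their product. The first has 5 states tracking whether the input so far still matches the prefix `abb`; the second has 3 states tracking how much of the suffix `bc` has currently been matched. A product state is a pair (one from each), accepting exactly when both do. Minimizing collapses redundant product states.
With 7 states:
        a   b   c  
>  q0   q1  q2  q2 
   q1   q2  q3  q2 
   q2   q2  q2  q2 
   q3   q2  q4  q2 
   q4   q5  q4  q6 
   q5   q5  q4  q5 
 * q6   q5  q4  q5 
(> = start, * = accepting)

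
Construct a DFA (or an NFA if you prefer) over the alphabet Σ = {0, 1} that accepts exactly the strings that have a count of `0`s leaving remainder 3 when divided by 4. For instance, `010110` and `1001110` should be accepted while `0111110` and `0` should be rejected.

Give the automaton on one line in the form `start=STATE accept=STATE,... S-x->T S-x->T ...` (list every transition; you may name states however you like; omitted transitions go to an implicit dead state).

start=A accept=D A-0->B A-1->A B-0->C B-1->B C-0->D C-1->C D-0->A D-1->D

Keep the running count of `0`s modulo 4: each `0` advances along the cycle A → B → C → D → A while other symbols loop. Accept at D.
A 4-state machine:
       0  1 
>  A   B  A 
   B   C  B 
   C   D  C 
 * D   A  D 
(> = start, * = accepting)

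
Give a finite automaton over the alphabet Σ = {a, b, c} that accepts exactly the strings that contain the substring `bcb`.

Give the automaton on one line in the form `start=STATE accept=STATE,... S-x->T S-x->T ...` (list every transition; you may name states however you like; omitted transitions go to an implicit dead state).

start=q0 accept=q3 q0-a->q0 q0-b->q1 q0-c->q0 q1-a->q0 q1-b->q1 q1-c->q2 q2-a->q0 q2-b->q3 q2-c->q0 q3-a->q3 q3-b->q3 q3-c->q3

Track how much of `bcb` has been matched so far: state q0 is no progress, q3 is the absorbing accept state reached once `bcb` has occurred. Intermediate states record partial matches; on a mismatch, fall back to the longest reusable overlap.
With 4 states:
        a   b   c  
>  q0   q0  q1  q0 
   q1   q0  q1  q2 
   q2   q0  q3  q0 
 * q3   q3  q3  q3 
(> = start, * = accepting)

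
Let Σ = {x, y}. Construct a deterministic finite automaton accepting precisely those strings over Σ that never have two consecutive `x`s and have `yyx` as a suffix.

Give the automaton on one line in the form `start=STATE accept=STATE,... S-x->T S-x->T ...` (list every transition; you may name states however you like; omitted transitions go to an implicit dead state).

start=A accept=F A-x->B A-y->C B-x->D B-y->C C-x->B C-y->E D-x->D D-y->D E-x->F E-y->E F-x->D F-y->C

Run two small machines in parallel and take their product. The first has 3 states tracking partial matches of the forbidden pattern `xx`; the second has 4 states tracking how much of the suffix `yyx` has currently been matched. A product state is a pair (one from each), accepting exactly when both do. Equivalent product states are then merged.
6 states suffice.
       x  y 
>  A   B  C 
   B   D  C 
   C   B  E 
   D   D  D 
   E   F  E 
 * F   D  C 
(> = start, * = accepting)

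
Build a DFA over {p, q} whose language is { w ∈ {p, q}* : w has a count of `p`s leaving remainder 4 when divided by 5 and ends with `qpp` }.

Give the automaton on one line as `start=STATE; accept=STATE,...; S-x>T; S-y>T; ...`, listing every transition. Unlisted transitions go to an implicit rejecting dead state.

Build one automaton per condition and run them in lockstep. One (5 states) tracks the count of `p`s modulo 5; the other (4 states) tracks how much of the suffix `qpp` has currently been matched. Each combined state is a pair, one component from each; accept when both components accept. After merging equivalent states the machine shrinks.
8 states suffice.
        p   q  
>  s0   s1  s0 
   s1   s2  s1 
   s2   s3  s4 
   s3   s5  s3 
   s4   s6  s4 
   s5   s0  s5 
   s6   s7  s3 
 * s7   s0  s5 
(> = start, * = accepting)

start=s0; accept=s7; s0-p>s1; s0-q>s0; s1-p>s2; s1-q>s1; s2-p>s3; s2-q>s4; s3-p>s5; s3-q>s3; s4-p>s6; s4-q>s4; s5-p>s0; s5-q>s5; s6-p>s7; s6-q>s3; s7-p>s0; s7-q>s5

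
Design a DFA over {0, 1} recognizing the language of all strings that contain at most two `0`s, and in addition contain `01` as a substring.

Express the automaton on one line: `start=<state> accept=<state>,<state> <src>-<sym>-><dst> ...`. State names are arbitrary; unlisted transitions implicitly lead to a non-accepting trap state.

Handle the two conditions separately and then intersect. The first has 4 states tracking the count of `0`s, saturating at 3; the second has 3 states tracking whether and how much of `01` has been seen. A product state is a pair (one from each), accepting exactly when both do. Equivalent product states are then merged.
With 6 states:
        0   1  
>  s0   s1  s0 
   s1   s2  s3 
   s2   s4  s5 
 * s3   s5  s3 
   s4   s4  s4 
 * s5   s4  s5 
(> = start, * = accepting)

start=s0 accept=s3,s5 s0-0->s1 s0-1->s0 s1-0->s2 s1-1->s3 s2-0->s4 s2-1->s5 s3-0->s5 s3-1->s3 s4-0->s4 s4-1->s4 s5-0->s4 s5-1->s5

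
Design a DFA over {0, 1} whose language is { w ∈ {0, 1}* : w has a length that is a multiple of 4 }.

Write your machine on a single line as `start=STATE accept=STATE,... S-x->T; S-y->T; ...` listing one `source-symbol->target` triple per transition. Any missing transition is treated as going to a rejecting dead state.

start=s0; accept=s0; s0-0->s1; s0-1->s1; s1-0->s2; s1-1->s2; s2-0->s3; s2-1->s3; s3-0->s0; s3-1->s0

Only the length mod 4 matters, so use a 4-cycle: from any state, every input symbol moves to the next state, wrapping s3 back to s0. Mark s0 accepting.
4 states suffice.
        0   1  
>* s0   s1  s1 
   s1   s2  s2 
   s2   s3  s3 
   s3   s0  s0 
(> = start, * = accepting)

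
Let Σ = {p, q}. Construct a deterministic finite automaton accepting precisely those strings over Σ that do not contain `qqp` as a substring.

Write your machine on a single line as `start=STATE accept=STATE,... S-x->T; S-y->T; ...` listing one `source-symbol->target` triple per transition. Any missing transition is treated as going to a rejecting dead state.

This is the complement of 'contains `qqp`'. Use the same substring-matching states — s0 through s3 holding how much of `qqp` has just been matched — but flip the accepting set: everything except the trap s3 accepts.
4 states suffice.
        p   q  
>* s0   s0  s1 
 * s1   s0  s2 
 * s2   s3  s2 
   s3   s3  s3 
(> = start, * = accepting)

start=s0; accept=s0,s1,s2; s0-p->s0; s0-q->s1; s1-p->s0; s1-q->s2; s2-p->s3; s2-q->s2; s3-p->s3; s3-q->s3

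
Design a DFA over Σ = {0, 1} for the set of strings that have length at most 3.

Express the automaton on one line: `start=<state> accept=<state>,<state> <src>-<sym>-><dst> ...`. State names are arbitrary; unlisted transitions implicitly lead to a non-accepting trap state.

start=s0 accept=s0,s1,s2,s3 s0-0->s1 s0-1->s1 s1-0->s2 s1-1->s2 s2-0->s3 s2-1->s3 s3-0->s4 s3-1->s4 s4-0->s4 s4-1->s4

We only need to distinguish lengths 0, 1, …, 3, and '>3'. Chain s0 → s1 → s2 → s3 → s4 on every symbol, with s4 looping. Accepting states: {s0, s1, s2, s3}.
        0   1  
>* s0   s1  s1 
 * s1   s2  s2 
 * s2   s3  s3 
 * s3   s4  s4 
   s4   s4  s4 
(> = start, * = accepting)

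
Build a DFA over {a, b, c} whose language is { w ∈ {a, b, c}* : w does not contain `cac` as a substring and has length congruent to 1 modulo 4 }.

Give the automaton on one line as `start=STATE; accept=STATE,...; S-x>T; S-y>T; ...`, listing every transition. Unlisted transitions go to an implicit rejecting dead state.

Run two small machines in parallel and take their product. One (4 states) tracks partial matches of the forbidden pattern `cac`; the other (4 states) tracks the input length modulo 4. Each combined state is a pair, one component from each; accept when both components accept.
A 16-state machine:
          a    b    c  
>  s0     s1   s1   s2 
 * s1     s3   s3   s4 
 * s2     s5   s3   s4 
   s3     s6   s6   s7 
   s4     s8   s6   s7 
   s5     s6   s6   s9 
   s6     s0   s0  s10 
   s7    s11   s0  s10 
   s8     s0   s0  s12 
   s9    s12  s12  s12 
   s10   s13   s1   s2 
   s11    s1   s1  s14 
   s12   s14  s14  s14 
 * s13    s3   s3  s15 
   s14   s15  s15  s15 
   s15    s9   s9   s9 
(> = start, * = accepting)

start=s0; accept=s1,s2,s13; s0-a>s1; s0-b>s1; s0-c>s2; s1-a>s3; s1-b>s3; s1-c>s4; s2-a>s5; s2-b>s3; s2-c>s4; s3-a>s6; s3-b>s6; s3-c>s7; s4-a>s8; s4-b>s6; s4-c>s7; s5-a>s6; s5-b>s6; s5-c>s9; s6-a>s0; s6-b>s0; s6-c>s10; s7-a>s11; s7-b>s0; s7-c>s10; s8-a>s0; s8-b>s0; s8-c>s12; s9-a>s12; s9-b>s12; s9-c>s12; s10-a>s13; s10-b>s1; s10-c>s2; s11-a>s1; s11-b>s1; s11-c>s14; s12-a>s14; s12-b>s14; s12-c>s14; s13-a>s3; s13-b>s3; s13-c>s15; s14-a>s15; s14-b>s15; s14-c>s15; s15-a>s9; s15-b>s9; s15-c>s9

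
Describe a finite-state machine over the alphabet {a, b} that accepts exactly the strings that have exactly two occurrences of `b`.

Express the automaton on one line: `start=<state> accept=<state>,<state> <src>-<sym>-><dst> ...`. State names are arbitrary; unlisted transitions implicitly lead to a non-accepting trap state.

start=q0 accept=q2 q0-a->q0 q0-b->q1 q1-a->q1 q1-b->q2 q2-a->q2 q2-b->q3 q3-a->q3 q3-b->q3

Count `b`s, saturating at 3: states q0 through q2 mean 0 through 2 `b`s seen; q3 means more than 2. Each `b` increments (capped at q3); other symbols loop. Accept from {q2}.
With 4 states:
        a   b  
>  q0   q0  q1 
   q1   q1  q2 
 * q2   q2  q3 
   q3   q3  q3 
(> = start, * = accepting)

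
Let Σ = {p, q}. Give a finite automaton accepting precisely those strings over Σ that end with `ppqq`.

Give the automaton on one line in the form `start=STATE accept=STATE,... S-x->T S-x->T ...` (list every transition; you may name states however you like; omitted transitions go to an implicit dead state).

start=A accept=E A-p->B A-q->A B-p->C B-q->A C-p->C C-q->D D-p->B D-q->E E-p->B E-q->A

Remember how much of `ppqq` the current input suffix matches. State A means no match yet; B means the last symbol is `p`; C means the last 2 symbols are `pp`; D means the last 3 symbols are `ppq`; E means the last 4 symbols are `ppqq`. Only E accepts. On a mismatch, fall back to the longest proper suffix that is still a prefix of `ppqq`.
A 5-state machine:
       p  q 
>  A   B  A 
   B   C  A 
   C   C  D 
   D   B  E 
 * E   B  A 
(> = start, * = accepting)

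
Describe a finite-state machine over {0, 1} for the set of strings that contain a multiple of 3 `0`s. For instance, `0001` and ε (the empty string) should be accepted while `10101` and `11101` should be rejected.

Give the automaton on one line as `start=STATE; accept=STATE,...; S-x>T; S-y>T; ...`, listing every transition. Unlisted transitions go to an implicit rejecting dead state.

start=S0; accept=S0; S0-0>S1; S0-1>S0; S1-0>S2; S1-1>S1; S2-0>S0; S2-1>S2

Keep the running count of `0`s modulo 3: each `0` advances along the cycle S0 → S1 → S2 → S0 while other symbols loop. Accept at S0.
With 3 states:
        0   1  
>* S0   S1  S0 
   S1   S2  S1 
   S2   S0  S2 
(> = start, * = accepting)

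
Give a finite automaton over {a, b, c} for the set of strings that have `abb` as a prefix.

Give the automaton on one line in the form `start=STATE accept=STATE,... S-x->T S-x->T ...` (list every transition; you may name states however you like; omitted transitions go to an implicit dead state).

Walk along `abb` while the input agrees: from s0 take `a` to s1, and so on. Any deviation drops to the rejecting sink s4. Once s3 is reached the prefix is confirmed and every continuation is accepted.
With 5 states:
        a   b   c  
>  s0   s1  s4  s4 
   s1   s4  s2  s4 
   s2   s4  s3  s4 
 * s3   s3  s3  s3 
   s4   s4  s4  s4 
(> = start, * = accepting)

start=s0 accept=s3 s0-a->s1 s0-b->s4 s0-c->s4 s1-a->s4 s1-b->s2 s1-c->s4 s2-a->s4 s2-b->s3 s2-c->s4 s3-a->s3 s3-b->s3 s3-c->s3 s4-a->s4 s4-b->s4 s4-c->s4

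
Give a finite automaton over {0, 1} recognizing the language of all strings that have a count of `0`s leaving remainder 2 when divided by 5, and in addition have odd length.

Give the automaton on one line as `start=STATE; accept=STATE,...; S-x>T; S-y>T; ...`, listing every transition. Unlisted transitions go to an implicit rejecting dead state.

start=A; accept=G; A-0>B; A-1>C; B-0>D; B-1>E; C-0>E; C-1>A; D-0>F; D-1>G; E-0>G; E-1>B; F-0>H; F-1>I; G-0>I; G-1>D; H-0>C; H-1>J; I-0>J; I-1>F; J-0>A; J-1>H

Build one automaton per condition and run them in lockstep. The first has 5 states tracking the count of `0`s modulo 5; the second has 2 states tracking the input length modulo 2. A product state is a pair (one from each), accepting exactly when both do.
10 states suffice.
       0  1 
>  A   B  C 
   B   D  E 
   C   E  A 
   D   F  G 
   E   G  B 
   F   H  I 
 * G   I  D 
   H   C  J 
   I   J  F 
   J   A  H 
(> = start, * = accepting)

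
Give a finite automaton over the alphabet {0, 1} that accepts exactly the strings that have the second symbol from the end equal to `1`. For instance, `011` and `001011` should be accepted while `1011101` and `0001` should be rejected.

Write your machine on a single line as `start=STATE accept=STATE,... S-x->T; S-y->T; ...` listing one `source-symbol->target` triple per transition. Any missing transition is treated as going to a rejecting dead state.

start=q0; accept=q5,q6; q0-0->q1; q0-1->q2; q1-0->q3; q1-1->q4; q2-0->q5; q2-1->q6; q3-0->q3; q3-1->q4; q4-0->q5; q4-1->q6; q5-0->q3; q5-1->q4; q6-0->q5; q6-1->q6

Because acceptance depends on a position counted from the end, the machine has to buffer the most recent 2 symbols. Make each state the string of the last up-to-2 symbols read; on input `x` shift the window left and append `x`. Accept when the buffered window has length 2 and begins with `1`.
A 7-state machine:
        0   1  
>  q0   q1  q2 
   q1   q3  q4 
   q2   q5  q6 
   q3   q3  q4 
   q4   q5  q6 
 * q5   q3  q4 
 * q6   q5  q6 
(> = start, * = accepting)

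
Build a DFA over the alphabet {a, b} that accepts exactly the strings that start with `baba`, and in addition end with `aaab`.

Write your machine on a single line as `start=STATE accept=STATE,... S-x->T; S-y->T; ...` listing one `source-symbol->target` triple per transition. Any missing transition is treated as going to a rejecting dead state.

start=s0; accept=s9; s0-a->s1; s0-b->s2; s1-a->s1; s1-b->s1; s2-a->s3; s2-b->s1; s3-a->s1; s3-b->s4; s4-a->s5; s4-b->s1; s5-a->s6; s5-b->s7; s6-a->s8; s6-b->s7; s7-a->s5; s7-b->s7; s8-a->s8; s8-b->s9; s9-a->s5; s9-b->s7

Run two small machines in parallel and take their product. The first has 6 states tracking whether the input so far still matches the prefix `baba`; the second has 5 states tracking how much of the suffix `aaab` has currently been matched. A product state is a pair (one from each), accepting exactly when both do. Equivalent product states are then merged.
A 10-state machine:
        a   b  
>  s0   s1  s2 
   s1   s1  s1 
   s2   s3  s1 
   s3   s1  s4 
   s4   s5  s1 
   s5   s6  s7 
   s6   s8  s7 
   s7   s5  s7 
   s8   s8  s9 
 * s9   s5  s7 
(> = start, * = accepting)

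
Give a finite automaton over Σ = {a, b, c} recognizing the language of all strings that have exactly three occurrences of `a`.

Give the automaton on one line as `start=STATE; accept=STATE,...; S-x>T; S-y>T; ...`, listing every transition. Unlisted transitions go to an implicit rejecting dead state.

start=q0; accept=q3; q0-a>q1; q0-b>q0; q0-c>q0; q1-a>q2; q1-b>q1; q1-c>q1; q2-a>q3; q2-b>q2; q2-c>q2; q3-a>q4; q3-b>q3; q3-c>q3; q4-a>q4; q4-b>q4; q4-c>q4

Only the number of `a`s matters, and only up to 4. Make a chain q0 → q1 → q2 → q3 → q4 advanced by each `a` (with q4 absorbing); every other symbol self-loops. The accepting set is {q3}.
With 5 states:
        a   b   c  
>  q0   q1  q0  q0 
   q1   q2  q1  q1 
   q2   q3  q2  q2 
 * q3   q4  q3  q3 
   q4   q4  q4  q4 
(> = start, * = accepting)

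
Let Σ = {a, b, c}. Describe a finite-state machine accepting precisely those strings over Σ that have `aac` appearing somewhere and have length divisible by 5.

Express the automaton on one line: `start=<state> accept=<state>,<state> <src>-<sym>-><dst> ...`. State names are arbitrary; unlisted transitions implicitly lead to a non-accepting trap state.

start=S0 accept=S15 S0-a->S1 S0-b->S2 S0-c->S2 S1-a->S3 S1-b->S4 S1-c->S4 S2-a->S5 S2-b->S4 S2-c->S4 S3-a->S6 S3-b->S7 S3-c->S8 S4-a->S9 S4-b->S7 S4-c->S7 S5-a->S6 S5-b->S7 S5-c->S7 S6-a->S10 S6-b->S11 S6-c->S12 S7-a->S13 S7-b->S11 S7-c->S11 S8-a->S12 S8-b->S12 S8-c->S12 S9-a->S10 S9-b->S11 S9-c->S11 S10-a->S14 S10-b->S0 S10-c->S15 S11-a->S16 S11-b->S0 S11-c->S0 S12-a->S15 S12-b->S15 S12-c->S15 S13-a->S14 S13-b->S0 S13-c->S0 S14-a->S17 S14-b->S2 S14-c->S18 S15-a->S18 S15-b->S18 S15-c->S18 S16-a->S17 S16-b->S2 S16-c->S2 S17-a->S3 S17-b->S4 S17-c->S19 S18-a->S19 S18-b->S19 S18-c->S19 S19-a->S8 S19-b->S8 S19-c->S8

Run two small machines in parallel and take their product. The first has 4 states tracking whether and how much of `aac` has been seen; the second has 5 states tracking the input length modulo 5. A product state is a pair (one from each), accepting exactly when both do.
With 20 states:
          a    b    c  
>  S0     S1   S2   S2 
   S1     S3   S4   S4 
   S2     S5   S4   S4 
   S3     S6   S7   S8 
   S4     S9   S7   S7 
   S5     S6   S7   S7 
   S6    S10  S11  S12 
   S7    S13  S11  S11 
   S8    S12  S12  S12 
   S9    S10  S11  S11 
   S10   S14   S0  S15 
   S11   S16   S0   S0 
   S12   S15  S15  S15 
   S13   S14   S0   S0 
   S14   S17   S2  S18 
 * S15   S18  S18  S18 
   S16   S17   S2   S2 
   S17    S3   S4  S19 
   S18   S19  S19  S19 
   S19    S8   S8   S8 
(> = start, * = accepting)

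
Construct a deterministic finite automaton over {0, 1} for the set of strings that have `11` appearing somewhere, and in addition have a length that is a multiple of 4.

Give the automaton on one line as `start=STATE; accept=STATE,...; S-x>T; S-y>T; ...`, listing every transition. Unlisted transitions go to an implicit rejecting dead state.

Handle the two conditions separately and then intersect. The first has 3 states tracking whether and how much of `11` has been seen; the second has 4 states tracking the input length modulo 4. A product state is a pair (one from each), accepting exactly when both do.
A 12-state machine:
       0  1 
>  A   B  C 
   B   D  E 
   C   D  F 
   D   G  H 
   E   G  I 
   F   I  I 
   G   A  J 
   H   A  K 
   I   K  K 
   J   B  L 
 * K   L  L 
   L   F  F 
(> = start, * = accepting)

start=A; accept=K; A-0>B; A-1>C; B-0>D; B-1>E; C-0>D; C-1>F; D-0>G; D-1>H; E-0>G; E-1>I; F-0>I; F-1>I; G-0>A; G-1>J; H-0>A; H-1>K; I-0>K; I-1>K; J-0>B; J-1>L; K-0>L; K-1>L; L-0>F; L-1>F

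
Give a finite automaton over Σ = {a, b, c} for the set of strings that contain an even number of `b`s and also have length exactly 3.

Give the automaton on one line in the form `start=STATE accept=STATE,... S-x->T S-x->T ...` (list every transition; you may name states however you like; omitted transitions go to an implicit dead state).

start=q0 accept=q5 q0-a->q1 q0-b->q2 q0-c->q1 q1-a->q3 q1-b->q4 q1-c->q3 q2-a->q4 q2-b->q3 q2-c->q4 q3-a->q5 q3-b->q6 q3-c->q5 q4-a->q6 q4-b->q5 q4-c->q6 q5-a->q6 q5-b->q6 q5-c->q6 q6-a->q6 q6-b->q6 q6-c->q6

Run two small machines in parallel and take their product. The first has 2 states tracking the count of `b`s modulo 2; the second has 5 states tracking the input length, saturating at 4. A product state is a pair (one from each), accepting exactly when both do. After merging equivalent states the machine shrinks.
A 7-state machine:
        a   b   c  
>  q0   q1  q2  q1 
   q1   q3  q4  q3 
   q2   q4  q3  q4 
   q3   q5  q6  q5 
   q4   q6  q5  q6 
 * q5   q6  q6  q6 
   q6   q6  q6  q6 
(> = start, * = accepting)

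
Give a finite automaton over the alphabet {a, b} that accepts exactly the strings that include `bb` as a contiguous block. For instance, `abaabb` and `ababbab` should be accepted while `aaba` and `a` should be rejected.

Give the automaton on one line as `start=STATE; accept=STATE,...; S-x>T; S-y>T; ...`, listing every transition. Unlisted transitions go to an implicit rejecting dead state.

Track how much of `bb` has been matched so far: state S0 is no progress, S2 is the absorbing accept state reached once `bb` has occurred. Intermediate states record partial matches; on a mismatch, fall back to the longest reusable overlap.
A 3-state machine:
        a   b  
>  S0   S0  S1 
   S1   S0  S2 
 * S2   S2  S2 
(> = start, * = accepting)

start=S0; accept=S2; S0-a>S0; S0-b>S1; S1-a>S0; S1-b>S2; S2-a>S2; S2-b>S2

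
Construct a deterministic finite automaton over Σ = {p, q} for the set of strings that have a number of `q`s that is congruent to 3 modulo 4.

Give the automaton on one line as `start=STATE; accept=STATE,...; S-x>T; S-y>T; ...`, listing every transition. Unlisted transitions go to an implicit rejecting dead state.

Keep the running count of `q`s modulo 4: each `q` advances along the cycle A → B → C → D → A while other symbols loop. Accept at D.
A 4-state machine:
       p  q 
>  A   A  B 
   B   B  C 
   C   C  D 
 * D   D  A 
(> = start, * = accepting)

start=A; accept=D; A-p>A; A-q>B; B-p>B; B-q>C; C-p>C; C-q>D; D-p>D; D-q>A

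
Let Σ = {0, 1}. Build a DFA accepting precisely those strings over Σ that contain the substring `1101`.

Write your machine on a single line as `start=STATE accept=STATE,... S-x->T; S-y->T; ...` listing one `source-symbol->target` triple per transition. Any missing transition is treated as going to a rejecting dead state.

start=q0; accept=q4; q0-0->q0; q0-1->q1; q1-0->q0; q1-1->q2; q2-0->q3; q2-1->q2; q3-0->q0; q3-1->q4; q4-0->q4; q4-1->q4

Track how much of `1101` has been matched so far: state q0 is no progress, q4 is the absorbing accept state reached once `1101` has occurred. Intermediate states record partial matches; on a mismatch, fall back to the longest reusable overlap.
With 5 states:
        0   1  
>  q0   q0  q1 
   q1   q0  q2 
   q2   q3  q2 
   q3   q0  q4 
 * q4   q4  q4 
(> = start, * = accepting)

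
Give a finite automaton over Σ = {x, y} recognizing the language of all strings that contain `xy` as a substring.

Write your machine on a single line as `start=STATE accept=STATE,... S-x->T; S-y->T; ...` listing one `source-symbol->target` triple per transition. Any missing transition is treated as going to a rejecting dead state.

start=q0; accept=q2; q0-x->q1; q0-y->q0; q1-x->q1; q1-y->q2; q2-x->q2; q2-y->q2

Track how much of `xy` has been matched so far: state q0 is no progress, q2 is the absorbing accept state reached once `xy` has occurred. Intermediate states record partial matches; on a mismatch, fall back to the longest reusable overlap.
3 states suffice.
        x   y  
>  q0   q1  q0 
   q1   q1  q2 
 * q2   q2  q2 
(> = start, * = accepting)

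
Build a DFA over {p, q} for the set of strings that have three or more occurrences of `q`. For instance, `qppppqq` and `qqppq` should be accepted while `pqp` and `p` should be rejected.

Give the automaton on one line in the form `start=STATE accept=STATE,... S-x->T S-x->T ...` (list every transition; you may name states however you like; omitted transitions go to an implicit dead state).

Count `q`s, saturating at 4: states S0 through S3 mean 0 through 3 `q`s seen; S4 means more than 3. Each `q` increments (capped at S4); other symbols loop. Accept from {S3, S4}.
With 5 states:
        p   q  
>  S0   S0  S1 
   S1   S1  S2 
   S2   S2  S3 
 * S3   S3  S4 
 * S4   S4  S4 
(> = start, * = accepting)

start=S0 accept=S3,S4 S0-p->S0 S0-q->S1 S1-p->S1 S1-q->S2 S2-p->S2 S2-q->S3 S3-p->S3 S3-q->S4 S4-p->S4 S4-q->S4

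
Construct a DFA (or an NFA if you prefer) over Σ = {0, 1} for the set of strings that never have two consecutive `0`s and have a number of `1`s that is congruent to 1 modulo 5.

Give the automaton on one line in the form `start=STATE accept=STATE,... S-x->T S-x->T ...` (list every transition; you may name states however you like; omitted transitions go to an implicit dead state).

start=q0 accept=q2,q4 q0-0->q1 q0-1->q2 q1-0->q3 q1-1->q2 q2-0->q4 q2-1->q5 q3-0->q3 q3-1->q6 q4-0->q6 q4-1->q5 q5-0->q7 q5-1->q8 q6-0->q6 q6-1->q9 q7-0->q9 q7-1->q8 q8-0->q10 q8-1->q11 q9-0->q9 q9-1->q12 q10-0->q12 q10-1->q11 q11-0->q13 q11-1->q0 q12-0->q12 q12-1->q14 q13-0->q14 q13-1->q0 q14-0->q14 q14-1->q3

Run two small machines in parallel and take their product. One (3 states) tracks partial matches of the forbidden pattern `00`; the other (5 states) tracks the count of `1`s modulo 5. Each combined state is a pair, one component from each; accept when both components accept.
15 states suffice.
          0    1  
>  q0     q1   q2 
   q1     q3   q2 
 * q2     q4   q5 
   q3     q3   q6 
 * q4     q6   q5 
   q5     q7   q8 
   q6     q6   q9 
   q7     q9   q8 
   q8    q10  q11 
   q9     q9  q12 
   q10   q12  q11 
   q11   q13   q0 
   q12   q12  q14 
   q13   q14   q0 
   q14   q14   q3 
(> = start, * = accepting)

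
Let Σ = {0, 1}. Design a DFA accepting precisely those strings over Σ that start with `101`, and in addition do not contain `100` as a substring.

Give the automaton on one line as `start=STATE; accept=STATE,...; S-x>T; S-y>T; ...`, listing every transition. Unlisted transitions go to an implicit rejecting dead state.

Run two small machines in parallel and take their product. The first has 5 states tracking whether the input so far still matches the prefix `101`; the second has 4 states tracking partial matches of the forbidden pattern `100`. A product state is a pair (one from each), accepting exactly when both do.
10 states suffice.
        0   1  
>  q0   q1  q2 
   q1   q1  q3 
   q2   q4  q3 
   q3   q5  q3 
   q4   q6  q7 
   q5   q6  q3 
   q6   q6  q6 
 * q7   q8  q7 
 * q8   q9  q7 
   q9   q9  q9 
(> = start, * = accepting)

start=q0; accept=q7,q8; q0-0>q1; q0-1>q2; q1-0>q1; q1-1>q3; q2-0>q4; q2-1>q3; q3-0>q5; q3-1>q3; q4-0>q6; q4-1>q7; q5-0>q6; q5-1>q3; q6-0>q6; q6-1>q6; q7-0>q8; q7-1>q7; q8-0>q9; q8-1>q7; q9-0>q9; q9-1>q9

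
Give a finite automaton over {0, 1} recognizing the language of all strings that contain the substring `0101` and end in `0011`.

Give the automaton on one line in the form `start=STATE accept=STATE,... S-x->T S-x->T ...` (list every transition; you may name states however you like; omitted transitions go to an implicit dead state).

start=q0 accept=q11 q0-0->q1 q0-1->q0 q1-0->q2 q1-1->q3 q2-0->q2 q2-1->q4 q3-0->q5 q3-1->q0 q4-0->q5 q4-1->q6 q5-0->q2 q5-1->q7 q6-0->q1 q6-1->q0 q7-0->q8 q7-1->q7 q8-0->q9 q8-1->q7 q9-0->q9 q9-1->q10 q10-0->q8 q10-1->q11 q11-0->q8 q11-1->q7

Build one automaton per condition and run them in lockstep. One (5 states) tracks whether and how much of `0101` has been seen; the other (5 states) tracks how much of the suffix `0011` has currently been matched. Each combined state is a pair, one component from each; accept when both components accept.
12 states suffice.
          0    1  
>  q0     q1   q0 
   q1     q2   q3 
   q2     q2   q4 
   q3     q5   q0 
   q4     q5   q6 
   q5     q2   q7 
   q6     q1   q0 
   q7     q8   q7 
   q8     q9   q7 
   q9     q9  q10 
   q10    q8  q11 
 * q11    q8   q7 
(> = start, * = accepting)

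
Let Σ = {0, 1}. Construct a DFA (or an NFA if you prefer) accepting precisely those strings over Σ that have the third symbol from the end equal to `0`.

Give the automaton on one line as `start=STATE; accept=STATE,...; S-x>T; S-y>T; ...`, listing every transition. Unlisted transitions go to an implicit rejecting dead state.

Because acceptance depends on a position counted from the end, the machine has to buffer the most recent 3 symbols. Make each state the string of the last up-to-3 symbols read; on input `x` shift the window left and append `x`. Accept when the buffered window has length 3 and begins with `0`.
With 15 states:
          0    1  
>  S0     S1   S2 
   S1     S3   S4 
   S2     S5   S6 
   S3     S7   S8 
   S4     S9  S10 
   S5    S11  S12 
   S6    S13  S14 
 * S7     S7   S8 
 * S8     S9  S10 
 * S9    S11  S12 
 * S10   S13  S14 
   S11    S7   S8 
   S12    S9  S10 
   S13   S11  S12 
   S14   S13  S14 
(> = start, * = accepting)

start=S0; accept=S7,S8,S9,S10; S0-0>S1; S0-1>S2; S1-0>S3; S1-1>S4; S2-0>S5; S2-1>S6; S3-0>S7; S3-1>S8; S4-0>S9; S4-1>S10; S5-0>S11; S5-1>S12; S6-0>S13; S6-1>S14; S7-0>S7; S7-1>S8; S8-0>S9; S8-1>S10; S9-0>S11; S9-1>S12; S10-0>S13; S10-1>S14; S11-0>S7; S11-1>S8; S12-0>S9; S12-1>S10; S13-0>S11; S13-1>S12; S14-0>S13; S14-1>S14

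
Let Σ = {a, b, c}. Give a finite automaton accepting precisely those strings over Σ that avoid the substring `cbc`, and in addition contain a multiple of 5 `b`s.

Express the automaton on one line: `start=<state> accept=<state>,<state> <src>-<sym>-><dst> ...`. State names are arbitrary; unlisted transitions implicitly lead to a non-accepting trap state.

start=q0 accept=q0,q2,q15 q0-a->q0 q0-b->q1 q0-c->q2 q1-a->q1 q1-b->q3 q1-c->q4 q2-a->q0 q2-b->q5 q2-c->q2 q3-a->q3 q3-b->q6 q3-c->q7 q4-a->q1 q4-b->q8 q4-c->q4 q5-a->q1 q5-b->q3 q5-c->q9 q6-a->q6 q6-b->q10 q6-c->q11 q7-a->q3 q7-b->q12 q7-c->q7 q8-a->q3 q8-b->q6 q8-c->q9 q9-a->q9 q9-b->q9 q9-c->q9 q10-a->q10 q10-b->q0 q10-c->q13 q11-a->q6 q11-b->q14 q11-c->q11 q12-a->q6 q12-b->q10 q12-c->q9 q13-a->q10 q13-b->q15 q13-c->q13 q14-a->q10 q14-b->q0 q14-c->q9 q15-a->q0 q15-b->q1 q15-c->q9

Build one automaton per condition and run them in lockstep. One (4 states) tracks partial matches of the forbidden pattern `cbc`; the other (5 states) tracks the count of `b`s modulo 5. Each combined state is a pair, one component from each; accept when both components accept. Equivalent product states are then merged.
A 16-state machine:
          a    b    c  
>* q0     q0   q1   q2 
   q1     q1   q3   q4 
 * q2     q0   q5   q2 
   q3     q3   q6   q7 
   q4     q1   q8   q4 
   q5     q1   q3   q9 
   q6     q6  q10  q11 
   q7     q3  q12   q7 
   q8     q3   q6   q9 
   q9     q9   q9   q9 
   q10   q10   q0  q13 
   q11    q6  q14  q11 
   q12    q6  q10   q9 
   q13   q10  q15  q13 
   q14   q10   q0   q9 
 * q15    q0   q1   q9 
(> = start, * = accepting)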